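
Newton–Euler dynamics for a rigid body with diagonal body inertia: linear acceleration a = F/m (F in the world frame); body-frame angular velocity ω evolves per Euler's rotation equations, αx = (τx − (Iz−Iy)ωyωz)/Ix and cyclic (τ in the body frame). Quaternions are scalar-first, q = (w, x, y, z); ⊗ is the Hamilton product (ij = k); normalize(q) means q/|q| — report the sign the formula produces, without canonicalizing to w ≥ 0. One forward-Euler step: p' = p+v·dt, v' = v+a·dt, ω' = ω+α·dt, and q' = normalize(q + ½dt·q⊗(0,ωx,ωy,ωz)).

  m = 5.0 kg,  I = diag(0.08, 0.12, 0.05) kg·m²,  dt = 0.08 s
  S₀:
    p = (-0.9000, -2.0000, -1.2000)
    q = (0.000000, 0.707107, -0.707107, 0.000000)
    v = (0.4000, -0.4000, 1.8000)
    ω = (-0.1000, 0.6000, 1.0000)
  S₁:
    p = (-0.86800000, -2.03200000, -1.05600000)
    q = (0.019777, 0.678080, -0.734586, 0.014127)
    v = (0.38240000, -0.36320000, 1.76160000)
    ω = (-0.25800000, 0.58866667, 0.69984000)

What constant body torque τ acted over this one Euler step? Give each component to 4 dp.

ω₁ − ω₀ = (-0.15800000, -0.01133333, -0.30016000)
gyro term ω₀×Iω₀ = (-0.0420, -0.0030, -0.0024)
I·α + gyro = (-0.2000, -0.0200, -0.1900)

τ = (-0.2000, -0.0200, -0.1900)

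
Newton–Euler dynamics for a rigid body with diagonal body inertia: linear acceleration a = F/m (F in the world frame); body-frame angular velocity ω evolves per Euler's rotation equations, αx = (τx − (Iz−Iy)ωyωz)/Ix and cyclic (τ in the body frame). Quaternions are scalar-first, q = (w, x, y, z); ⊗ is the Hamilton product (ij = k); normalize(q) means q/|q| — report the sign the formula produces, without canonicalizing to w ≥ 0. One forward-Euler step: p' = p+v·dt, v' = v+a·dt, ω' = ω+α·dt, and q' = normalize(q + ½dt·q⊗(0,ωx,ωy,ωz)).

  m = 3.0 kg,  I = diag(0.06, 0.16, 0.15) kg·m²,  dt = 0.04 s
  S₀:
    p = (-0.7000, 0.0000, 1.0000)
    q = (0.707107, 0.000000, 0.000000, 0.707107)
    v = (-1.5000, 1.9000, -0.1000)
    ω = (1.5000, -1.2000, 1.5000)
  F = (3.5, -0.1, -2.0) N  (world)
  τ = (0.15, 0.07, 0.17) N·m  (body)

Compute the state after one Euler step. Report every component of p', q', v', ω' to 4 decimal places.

α = I⁻¹(τ − ω×Iω) = (2.2000, 1.7031, 2.3333)
ω' = ω + α·dt = (1.5880, -1.1319, 1.5933)
Hamilton product q⊗(0,ω) = (-1.0606605, 1.9091889, 0.2121321, 1.0606605)
q' = normalize(q + ½dt·q⊗(0,ω)) = (0.6851, 0.0381, 0.0042, 0.7275)
new position p' = (-0.7600, 0.0760, 0.9960)
v + (F/m)dt = (-1.4533, 1.8987, -0.1267)

p' = (-0.7600, 0.0760, 0.9960)
q' = (0.6851, 0.0381, 0.0042, 0.7275)
v' = (-1.4533, 1.8987, -0.1267)
ω' = (1.5880, -1.1319, 1.5933)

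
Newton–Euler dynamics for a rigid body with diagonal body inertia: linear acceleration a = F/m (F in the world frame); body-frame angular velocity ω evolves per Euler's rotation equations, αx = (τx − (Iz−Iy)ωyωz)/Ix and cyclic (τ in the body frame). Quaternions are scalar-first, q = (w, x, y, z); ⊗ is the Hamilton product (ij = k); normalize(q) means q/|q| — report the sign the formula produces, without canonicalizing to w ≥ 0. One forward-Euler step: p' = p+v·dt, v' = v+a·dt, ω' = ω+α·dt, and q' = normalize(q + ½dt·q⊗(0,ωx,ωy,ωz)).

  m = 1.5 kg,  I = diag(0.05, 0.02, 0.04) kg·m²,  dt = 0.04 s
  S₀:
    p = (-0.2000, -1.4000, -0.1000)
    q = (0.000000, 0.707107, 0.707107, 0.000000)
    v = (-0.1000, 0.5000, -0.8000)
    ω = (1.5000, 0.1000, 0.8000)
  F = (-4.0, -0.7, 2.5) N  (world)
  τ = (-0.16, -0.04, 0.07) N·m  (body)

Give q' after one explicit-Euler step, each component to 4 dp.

Hamilton product q⊗(0,ω) = (-1.1313712, 0.5656856, -0.5656856, -0.9899498)
q + ½dt·q⊗(0,ω), renormalized = (-0.0226, 0.7180, 0.6954, -0.0198)

q' = (-0.0226, 0.7180, 0.6954, -0.0198)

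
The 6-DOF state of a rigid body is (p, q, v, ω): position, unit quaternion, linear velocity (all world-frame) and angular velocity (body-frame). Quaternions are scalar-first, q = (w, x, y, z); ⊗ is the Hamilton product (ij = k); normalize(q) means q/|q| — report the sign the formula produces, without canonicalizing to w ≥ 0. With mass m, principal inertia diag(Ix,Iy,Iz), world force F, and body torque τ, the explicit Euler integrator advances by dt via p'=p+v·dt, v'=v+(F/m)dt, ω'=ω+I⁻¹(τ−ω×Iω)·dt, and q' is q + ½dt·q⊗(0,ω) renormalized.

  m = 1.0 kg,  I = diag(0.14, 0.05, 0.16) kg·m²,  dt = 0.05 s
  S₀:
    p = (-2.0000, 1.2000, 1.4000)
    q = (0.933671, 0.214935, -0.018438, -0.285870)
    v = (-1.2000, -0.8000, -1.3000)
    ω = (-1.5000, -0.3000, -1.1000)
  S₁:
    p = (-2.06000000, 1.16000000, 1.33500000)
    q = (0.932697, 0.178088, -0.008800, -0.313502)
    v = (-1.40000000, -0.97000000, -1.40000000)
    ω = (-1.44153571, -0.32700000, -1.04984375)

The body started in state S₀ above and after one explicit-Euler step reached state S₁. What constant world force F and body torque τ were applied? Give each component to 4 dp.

F = (-4.0000, -3.4000, -2.0000)
τ = (0.2000, -0.0600, 0.1200)

Δω = ω₁−ω₀ = (0.05846429, -0.02700000, 0.05015625)
ω₀×(Iω₀) = (0.0363, -0.0330, -0.0405)
τ = I·(Δω/dt) + ω₀×(Iω₀) = (0.2000, -0.0600, 0.1200)
velocity change Δv = (-0.20000000, -0.17000000, -0.10000000)
m·(v₁−v₀)/dt = (-4.0000, -3.4000, -2.0000)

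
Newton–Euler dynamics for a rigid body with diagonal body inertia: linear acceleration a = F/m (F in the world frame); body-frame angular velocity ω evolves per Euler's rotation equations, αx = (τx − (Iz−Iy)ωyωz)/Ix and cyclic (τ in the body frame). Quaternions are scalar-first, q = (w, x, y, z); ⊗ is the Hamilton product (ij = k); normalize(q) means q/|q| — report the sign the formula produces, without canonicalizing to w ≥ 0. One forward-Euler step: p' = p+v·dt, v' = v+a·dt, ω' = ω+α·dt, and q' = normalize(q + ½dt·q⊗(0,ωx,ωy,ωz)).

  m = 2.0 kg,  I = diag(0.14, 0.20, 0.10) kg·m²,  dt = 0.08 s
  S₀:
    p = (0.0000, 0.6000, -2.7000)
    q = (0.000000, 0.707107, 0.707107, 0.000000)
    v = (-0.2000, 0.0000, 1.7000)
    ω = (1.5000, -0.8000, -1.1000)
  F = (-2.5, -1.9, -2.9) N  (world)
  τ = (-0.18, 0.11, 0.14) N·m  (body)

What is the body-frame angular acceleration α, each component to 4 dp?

gyro term ω×Iω = (-0.0880, -0.0660, -0.0720)
α = I⁻¹(τ − ω×Iω) = (-0.6571, 0.8800, 2.1200)

α = (-0.6571, 0.8800, 2.1200)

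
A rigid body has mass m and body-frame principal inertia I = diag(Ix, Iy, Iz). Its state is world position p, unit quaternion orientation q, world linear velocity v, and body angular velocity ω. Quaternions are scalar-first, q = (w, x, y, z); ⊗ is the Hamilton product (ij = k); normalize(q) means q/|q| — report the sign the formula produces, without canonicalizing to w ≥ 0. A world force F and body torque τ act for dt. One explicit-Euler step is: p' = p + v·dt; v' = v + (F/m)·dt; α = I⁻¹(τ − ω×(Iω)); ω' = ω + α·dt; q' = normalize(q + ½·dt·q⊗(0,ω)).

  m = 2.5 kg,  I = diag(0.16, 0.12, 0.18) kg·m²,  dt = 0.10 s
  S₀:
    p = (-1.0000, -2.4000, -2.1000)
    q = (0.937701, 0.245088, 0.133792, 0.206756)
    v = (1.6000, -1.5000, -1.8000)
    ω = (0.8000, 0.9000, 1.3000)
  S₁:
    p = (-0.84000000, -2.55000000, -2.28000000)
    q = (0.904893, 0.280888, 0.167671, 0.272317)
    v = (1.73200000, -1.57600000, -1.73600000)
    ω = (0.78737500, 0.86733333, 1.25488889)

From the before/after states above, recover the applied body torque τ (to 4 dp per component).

rate change Δω = (-0.01262500, -0.03266667, -0.04511111)
I·α + gyro = (0.0500, -0.0600, -0.1100)

τ = (0.0500, -0.0600, -0.1100)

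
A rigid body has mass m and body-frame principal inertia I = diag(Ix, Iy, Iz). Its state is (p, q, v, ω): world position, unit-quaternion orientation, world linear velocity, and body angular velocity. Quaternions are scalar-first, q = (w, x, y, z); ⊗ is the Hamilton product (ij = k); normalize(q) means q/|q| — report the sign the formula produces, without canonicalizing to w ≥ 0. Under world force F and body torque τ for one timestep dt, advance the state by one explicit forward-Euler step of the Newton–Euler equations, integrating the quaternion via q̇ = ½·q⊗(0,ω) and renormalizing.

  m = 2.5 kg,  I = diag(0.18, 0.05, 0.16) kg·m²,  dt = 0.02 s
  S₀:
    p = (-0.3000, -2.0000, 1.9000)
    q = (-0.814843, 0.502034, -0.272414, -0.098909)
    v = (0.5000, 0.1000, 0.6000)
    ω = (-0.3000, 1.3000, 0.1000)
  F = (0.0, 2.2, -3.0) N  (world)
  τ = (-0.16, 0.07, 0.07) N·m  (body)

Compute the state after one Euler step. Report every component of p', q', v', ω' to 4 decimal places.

p' = (-0.2900, -1.9980, 1.9120)
q' = (-0.8096, 0.5054, -0.2832, -0.0940)
v' = (0.5000, 0.1176, 0.5760)
ω' = (-0.3194, 1.3282, 0.1024)

linear accel F/m = (0.0000, 0.8800, -1.2000)
new position p' = (-0.2900, -1.9980, 1.9120)
v + (F/m)dt = (0.5000, 0.1176, 0.5760)
gyro term ω×Iω = (0.0143, -0.0006, 0.0507)
α = I⁻¹(τ − ω×Iω) = (-0.9683, 1.4120, 0.1206)
ω' = ω + α·dt = (-0.3194, 1.3282, 0.1024)
Hamilton product q⊗(0,ω) = (0.5146393, 0.3457932, -1.0798266, 0.4894357)
q + ½dt·q⊗(0,ω), renormalized = (-0.8096, 0.5054, -0.2832, -0.0940)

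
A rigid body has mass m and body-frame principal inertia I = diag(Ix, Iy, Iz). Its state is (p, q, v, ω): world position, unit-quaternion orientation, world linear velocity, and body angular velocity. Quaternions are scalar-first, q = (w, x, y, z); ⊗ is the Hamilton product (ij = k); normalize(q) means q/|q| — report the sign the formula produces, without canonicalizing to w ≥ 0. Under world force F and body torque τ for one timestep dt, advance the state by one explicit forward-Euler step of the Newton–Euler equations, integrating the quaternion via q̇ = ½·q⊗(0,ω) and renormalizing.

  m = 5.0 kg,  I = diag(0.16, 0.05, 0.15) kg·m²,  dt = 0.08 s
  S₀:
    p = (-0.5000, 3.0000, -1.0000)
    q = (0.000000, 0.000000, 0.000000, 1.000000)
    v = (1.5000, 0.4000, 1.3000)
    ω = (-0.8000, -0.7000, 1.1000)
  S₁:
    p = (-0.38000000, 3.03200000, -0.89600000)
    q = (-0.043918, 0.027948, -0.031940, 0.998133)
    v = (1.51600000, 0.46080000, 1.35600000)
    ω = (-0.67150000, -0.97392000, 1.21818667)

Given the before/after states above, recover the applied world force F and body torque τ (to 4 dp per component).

rate change Δω = (0.12850000, -0.27392000, 0.11818667)
gyro term ω₀×Iω₀ = (-0.0770, -0.0088, -0.0616)
applied torque τ = (0.1800, -0.1800, 0.1600)
Δv = v₁−v₀ = (0.01600000, 0.06080000, 0.05600000)
F = m·Δv/dt = (1.0000, 3.8000, 3.5000)

F = (1.0000, 3.8000, 3.5000)
τ = (0.1800, -0.1800, 0.1600)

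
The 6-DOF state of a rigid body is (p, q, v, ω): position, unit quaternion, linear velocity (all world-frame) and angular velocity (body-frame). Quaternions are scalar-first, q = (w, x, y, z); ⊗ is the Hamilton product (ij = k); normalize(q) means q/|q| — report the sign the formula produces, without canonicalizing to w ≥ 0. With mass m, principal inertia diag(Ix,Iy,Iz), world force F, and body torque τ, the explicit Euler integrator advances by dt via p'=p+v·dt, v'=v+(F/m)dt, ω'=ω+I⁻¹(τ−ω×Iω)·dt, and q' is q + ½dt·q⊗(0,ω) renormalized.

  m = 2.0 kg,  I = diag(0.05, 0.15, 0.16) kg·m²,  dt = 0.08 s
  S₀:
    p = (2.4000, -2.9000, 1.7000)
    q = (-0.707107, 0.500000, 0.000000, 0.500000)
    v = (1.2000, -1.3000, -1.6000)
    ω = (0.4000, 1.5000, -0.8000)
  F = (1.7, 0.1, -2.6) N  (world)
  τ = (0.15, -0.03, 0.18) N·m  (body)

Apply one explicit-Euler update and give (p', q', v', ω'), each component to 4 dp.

p' = (2.4960, -3.0040, 1.5720)
q' = (-0.6974, 0.4576, -0.0184, 0.5513)
v' = (1.2680, -1.2960, -1.7040)
ω' = (0.6592, 1.4652, -0.7400)

a = (0.8500, 0.0500, -1.3000)
p' = p + v·dt = (2.4960, -3.0040, 1.5720)
v' = v + a·dt = (1.2680, -1.2960, -1.7040)
precession coupling ω×(Iω) = (-0.0120, 0.0352, 0.0600)
(τ − ω×Iω)/I = (3.2400, -0.4347, 0.7500)
ω + α·dt = (0.6592, 1.4652, -0.7400)
Hamilton product q⊗(0,ω) = (0.2000000, -1.0328428, -0.4606605, 1.3156856)
q' = normalize(q + ½dt·q⊗(0,ω)) = (-0.6974, 0.4576, -0.0184, 0.5513)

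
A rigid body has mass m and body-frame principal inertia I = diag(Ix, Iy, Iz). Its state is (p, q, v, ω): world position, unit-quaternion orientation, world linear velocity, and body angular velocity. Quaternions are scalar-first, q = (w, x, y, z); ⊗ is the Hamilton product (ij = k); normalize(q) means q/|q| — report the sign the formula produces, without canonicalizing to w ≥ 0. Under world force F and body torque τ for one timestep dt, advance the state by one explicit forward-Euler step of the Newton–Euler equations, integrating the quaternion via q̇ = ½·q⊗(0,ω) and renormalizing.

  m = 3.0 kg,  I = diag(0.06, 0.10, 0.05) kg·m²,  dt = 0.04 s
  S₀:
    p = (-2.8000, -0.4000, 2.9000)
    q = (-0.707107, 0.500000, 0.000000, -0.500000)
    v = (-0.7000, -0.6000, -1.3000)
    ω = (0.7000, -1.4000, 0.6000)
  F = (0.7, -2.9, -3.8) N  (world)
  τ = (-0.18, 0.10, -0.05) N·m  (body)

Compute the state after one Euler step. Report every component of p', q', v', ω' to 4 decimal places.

a = (0.2333, -0.9667, -1.2667)
p' = p + v·dt = (-2.8280, -0.4240, 2.8480)
v' = v + a·dt = (-0.6907, -0.6387, -1.3507)
angular accel α = (-3.7000, 0.9580, -0.2160)
ω' = ω + α·dt = (0.5520, -1.3617, 0.5914)
q⊗(0,ω) = (-0.0500000, -1.1949749, 0.3399498, -1.1242642)
q' = normalize(q + ½dt·q⊗(0,ω)) = (-0.7077, 0.4758, 0.0068, -0.5222)

p' = (-2.8280, -0.4240, 2.8480)
q' = (-0.7077, 0.4758, 0.0068, -0.5222)
v' = (-0.6907, -0.6387, -1.3507)
ω' = (0.5520, -1.3617, 0.5914)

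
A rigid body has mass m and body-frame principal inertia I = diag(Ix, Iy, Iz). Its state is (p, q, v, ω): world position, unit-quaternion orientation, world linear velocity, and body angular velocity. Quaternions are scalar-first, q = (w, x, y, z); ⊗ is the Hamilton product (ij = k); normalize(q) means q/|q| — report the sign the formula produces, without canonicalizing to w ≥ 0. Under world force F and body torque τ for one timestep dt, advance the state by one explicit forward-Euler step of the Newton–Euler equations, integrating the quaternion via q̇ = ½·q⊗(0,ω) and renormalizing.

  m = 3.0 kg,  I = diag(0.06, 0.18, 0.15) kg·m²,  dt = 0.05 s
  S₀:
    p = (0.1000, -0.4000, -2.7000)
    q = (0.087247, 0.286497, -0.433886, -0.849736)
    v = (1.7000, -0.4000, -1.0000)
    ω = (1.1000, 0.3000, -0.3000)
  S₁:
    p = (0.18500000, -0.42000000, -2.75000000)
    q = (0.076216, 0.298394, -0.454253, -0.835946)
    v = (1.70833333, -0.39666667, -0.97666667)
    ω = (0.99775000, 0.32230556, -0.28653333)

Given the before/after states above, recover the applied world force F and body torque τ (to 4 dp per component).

F = (0.5000, 0.2000, 1.4000)
τ = (-0.1200, 0.1100, 0.0800)

rate change Δω = (-0.10225000, 0.02230556, 0.01346667)
precession coupling = (0.0027, 0.0297, 0.0396)
I·α + gyro = (-0.1200, 0.1100, 0.0800)
v₁ − v₀ = (0.00833333, 0.00333333, 0.02333333)
m·(v₁−v₀)/dt = (0.5000, 0.2000, 1.4000)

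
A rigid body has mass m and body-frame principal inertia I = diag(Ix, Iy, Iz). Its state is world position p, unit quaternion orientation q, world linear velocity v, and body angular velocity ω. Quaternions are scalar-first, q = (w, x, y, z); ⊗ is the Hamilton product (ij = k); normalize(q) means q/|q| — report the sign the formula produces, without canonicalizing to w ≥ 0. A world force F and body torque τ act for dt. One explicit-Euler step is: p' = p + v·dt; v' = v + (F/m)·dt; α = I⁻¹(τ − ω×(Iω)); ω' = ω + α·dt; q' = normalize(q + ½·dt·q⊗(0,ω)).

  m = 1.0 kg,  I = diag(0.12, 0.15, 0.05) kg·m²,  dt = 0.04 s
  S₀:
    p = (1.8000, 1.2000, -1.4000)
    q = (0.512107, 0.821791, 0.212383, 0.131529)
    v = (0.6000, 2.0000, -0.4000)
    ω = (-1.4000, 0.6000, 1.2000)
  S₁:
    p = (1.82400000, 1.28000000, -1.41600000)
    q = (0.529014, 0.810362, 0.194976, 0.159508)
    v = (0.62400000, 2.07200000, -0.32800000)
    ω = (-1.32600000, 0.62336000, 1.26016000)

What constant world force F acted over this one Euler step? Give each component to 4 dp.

F = (0.6000, 1.8000, 1.8000)

v₁ − v₀ = (0.02400000, 0.07200000, 0.07200000)
applied force F = (0.6000, 1.8000, 1.8000)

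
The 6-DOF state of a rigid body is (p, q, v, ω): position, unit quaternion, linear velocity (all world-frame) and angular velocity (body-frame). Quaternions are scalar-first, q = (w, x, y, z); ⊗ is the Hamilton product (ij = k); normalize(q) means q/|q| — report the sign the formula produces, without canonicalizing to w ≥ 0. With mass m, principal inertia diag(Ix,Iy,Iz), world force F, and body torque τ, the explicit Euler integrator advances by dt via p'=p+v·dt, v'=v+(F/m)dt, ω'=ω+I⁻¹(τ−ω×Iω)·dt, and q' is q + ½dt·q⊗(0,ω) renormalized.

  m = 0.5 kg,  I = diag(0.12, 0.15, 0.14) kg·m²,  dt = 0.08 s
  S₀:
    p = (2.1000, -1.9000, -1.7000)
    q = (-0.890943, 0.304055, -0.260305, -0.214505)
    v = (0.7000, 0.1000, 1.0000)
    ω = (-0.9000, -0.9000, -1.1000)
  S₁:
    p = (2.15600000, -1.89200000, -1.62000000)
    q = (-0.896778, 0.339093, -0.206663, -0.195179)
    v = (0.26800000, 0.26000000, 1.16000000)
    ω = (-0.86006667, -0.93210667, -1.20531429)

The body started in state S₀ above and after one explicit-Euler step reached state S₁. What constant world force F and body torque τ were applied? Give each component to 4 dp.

F = (-2.7000, 1.0000, 1.0000)
τ = (0.0500, -0.0800, -0.1600)

velocity change Δv = (-0.43200000, 0.16000000, 0.16000000)
applied force F = (-2.7000, 1.0000, 1.0000)
Δω = ω₁−ω₀ = (0.03993333, -0.03210667, -0.10531429)
ω₀×(Iω₀) = (-0.0099, -0.0198, 0.0243)
applied torque τ = (0.0500, -0.0800, -0.1600)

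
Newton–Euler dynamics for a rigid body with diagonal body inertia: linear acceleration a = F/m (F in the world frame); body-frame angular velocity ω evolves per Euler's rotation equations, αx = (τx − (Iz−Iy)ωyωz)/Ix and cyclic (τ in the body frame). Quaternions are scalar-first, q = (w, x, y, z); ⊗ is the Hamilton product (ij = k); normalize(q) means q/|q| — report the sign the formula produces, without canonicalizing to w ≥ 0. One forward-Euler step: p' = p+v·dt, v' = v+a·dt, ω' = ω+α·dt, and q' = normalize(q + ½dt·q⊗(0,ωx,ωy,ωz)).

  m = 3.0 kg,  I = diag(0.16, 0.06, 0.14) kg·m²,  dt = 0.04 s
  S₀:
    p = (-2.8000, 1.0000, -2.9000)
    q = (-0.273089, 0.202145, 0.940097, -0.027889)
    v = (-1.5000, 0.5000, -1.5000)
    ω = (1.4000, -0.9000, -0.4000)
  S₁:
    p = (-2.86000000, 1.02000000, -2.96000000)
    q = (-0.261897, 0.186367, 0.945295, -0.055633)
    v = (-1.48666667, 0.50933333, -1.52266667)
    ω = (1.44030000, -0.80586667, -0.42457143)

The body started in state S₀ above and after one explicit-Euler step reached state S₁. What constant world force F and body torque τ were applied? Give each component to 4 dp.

F = (1.0000, 0.7000, -1.7000)
τ = (0.1900, 0.1300, 0.0400)

rate change Δω = (0.04030000, 0.09413333, -0.02457143)
τ = I·(Δω/dt) + ω₀×(Iω₀) = (0.1900, 0.1300, 0.0400)
v₁ − v₀ = (0.01333333, 0.00933333, -0.02266667)
F = m·Δv/dt = (1.0000, 0.7000, -1.7000)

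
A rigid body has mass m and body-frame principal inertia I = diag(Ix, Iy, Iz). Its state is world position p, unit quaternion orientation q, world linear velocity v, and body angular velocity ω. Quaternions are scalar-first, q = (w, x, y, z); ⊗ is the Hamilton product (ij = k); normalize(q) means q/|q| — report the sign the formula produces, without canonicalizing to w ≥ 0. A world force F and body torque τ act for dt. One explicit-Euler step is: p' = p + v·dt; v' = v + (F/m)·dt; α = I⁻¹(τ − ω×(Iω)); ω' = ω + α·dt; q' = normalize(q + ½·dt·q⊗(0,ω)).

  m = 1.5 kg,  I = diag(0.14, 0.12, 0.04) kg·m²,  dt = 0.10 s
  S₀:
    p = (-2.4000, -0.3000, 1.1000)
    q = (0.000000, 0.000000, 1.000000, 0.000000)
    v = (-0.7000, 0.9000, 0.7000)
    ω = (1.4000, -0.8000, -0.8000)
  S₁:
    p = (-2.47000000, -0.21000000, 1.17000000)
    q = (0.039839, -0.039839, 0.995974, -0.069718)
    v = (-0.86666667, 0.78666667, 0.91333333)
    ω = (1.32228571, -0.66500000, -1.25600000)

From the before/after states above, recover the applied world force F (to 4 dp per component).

F = (-2.5000, -1.7000, 3.2000)

velocity change Δv = (-0.16666667, -0.11333333, 0.21333333)
F = m·Δv/dt = (-2.5000, -1.7000, 3.2000)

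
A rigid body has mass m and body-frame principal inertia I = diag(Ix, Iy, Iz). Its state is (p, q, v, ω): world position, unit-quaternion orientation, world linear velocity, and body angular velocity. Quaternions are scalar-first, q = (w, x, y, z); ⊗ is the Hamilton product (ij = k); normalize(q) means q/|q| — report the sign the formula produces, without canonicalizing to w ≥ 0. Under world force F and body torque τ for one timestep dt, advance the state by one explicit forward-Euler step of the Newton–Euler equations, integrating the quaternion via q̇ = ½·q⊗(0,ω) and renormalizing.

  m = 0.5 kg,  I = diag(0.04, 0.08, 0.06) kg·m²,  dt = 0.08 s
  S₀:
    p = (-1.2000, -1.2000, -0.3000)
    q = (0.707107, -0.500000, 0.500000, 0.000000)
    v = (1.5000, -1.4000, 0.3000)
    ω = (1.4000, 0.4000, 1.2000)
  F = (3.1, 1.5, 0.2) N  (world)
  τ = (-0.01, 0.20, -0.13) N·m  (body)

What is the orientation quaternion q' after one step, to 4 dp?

q⊗(0,ω) = (0.5000000, 1.5899498, 0.8828428, -0.0514716)
q + ½dt·q⊗(0,ω), renormalized = (0.7250, -0.4352, 0.5338, -0.0021)

q' = (0.7250, -0.4352, 0.5338, -0.0021)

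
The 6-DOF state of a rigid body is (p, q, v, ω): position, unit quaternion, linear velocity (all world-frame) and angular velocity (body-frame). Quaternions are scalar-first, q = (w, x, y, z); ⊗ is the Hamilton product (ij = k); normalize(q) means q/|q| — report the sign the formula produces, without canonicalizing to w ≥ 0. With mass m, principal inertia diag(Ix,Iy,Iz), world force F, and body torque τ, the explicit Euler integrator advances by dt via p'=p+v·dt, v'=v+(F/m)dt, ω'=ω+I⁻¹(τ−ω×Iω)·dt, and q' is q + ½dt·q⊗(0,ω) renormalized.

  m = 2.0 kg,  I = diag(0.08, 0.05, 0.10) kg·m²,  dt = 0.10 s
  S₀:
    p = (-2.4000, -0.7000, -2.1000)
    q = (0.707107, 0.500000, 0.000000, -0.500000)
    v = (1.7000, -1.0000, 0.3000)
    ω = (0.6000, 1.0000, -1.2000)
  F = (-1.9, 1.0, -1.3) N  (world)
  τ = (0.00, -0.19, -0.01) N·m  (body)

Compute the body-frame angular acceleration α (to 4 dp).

precession coupling ω×(Iω) = (-0.0600, 0.0144, -0.0180)
angular accel α = (0.7500, -4.0880, 0.0800)

α = (0.7500, -4.0880, 0.0800)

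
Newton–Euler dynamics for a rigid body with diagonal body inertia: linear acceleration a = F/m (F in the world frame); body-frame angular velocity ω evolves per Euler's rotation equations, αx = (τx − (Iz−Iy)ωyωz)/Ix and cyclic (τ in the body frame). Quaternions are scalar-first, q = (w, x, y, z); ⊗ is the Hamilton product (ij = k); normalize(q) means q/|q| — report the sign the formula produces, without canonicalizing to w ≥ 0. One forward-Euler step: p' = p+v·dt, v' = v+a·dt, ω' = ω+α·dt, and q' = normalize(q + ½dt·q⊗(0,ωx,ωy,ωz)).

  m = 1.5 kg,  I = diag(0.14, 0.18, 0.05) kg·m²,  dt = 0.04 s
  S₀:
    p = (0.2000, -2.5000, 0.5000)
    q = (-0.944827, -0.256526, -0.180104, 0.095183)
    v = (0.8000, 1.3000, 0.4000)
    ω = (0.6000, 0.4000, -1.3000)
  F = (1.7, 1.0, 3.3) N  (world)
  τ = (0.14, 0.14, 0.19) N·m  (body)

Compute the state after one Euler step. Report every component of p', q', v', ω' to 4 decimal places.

p' = (0.2320, -2.4480, 0.5160)
q' = (-0.9374, -0.2638, -0.1931, 0.1198)
v' = (0.8453, 1.3267, 0.4880)
ω' = (0.6207, 0.4467, -1.1557)

ω×(Iω) gyroscopic = (0.0676, -0.0702, 0.0096)
angular accel α = (0.5171, 1.1678, 3.6080)
new body rate ω' = (0.6207, 0.4467, -1.1557)
2q̇ = q⊗(0,ω) = (0.3496951, -0.3708342, -0.6543048, 1.2337271)
q + ½dt·q⊗(0,ω), renormalized = (-0.9374, -0.2638, -0.1931, 0.1198)
a = F/m = (1.1333, 0.6667, 2.2000)
new position p' = (0.2320, -2.4480, 0.5160)
new velocity v' = (0.8453, 1.3267, 0.4880)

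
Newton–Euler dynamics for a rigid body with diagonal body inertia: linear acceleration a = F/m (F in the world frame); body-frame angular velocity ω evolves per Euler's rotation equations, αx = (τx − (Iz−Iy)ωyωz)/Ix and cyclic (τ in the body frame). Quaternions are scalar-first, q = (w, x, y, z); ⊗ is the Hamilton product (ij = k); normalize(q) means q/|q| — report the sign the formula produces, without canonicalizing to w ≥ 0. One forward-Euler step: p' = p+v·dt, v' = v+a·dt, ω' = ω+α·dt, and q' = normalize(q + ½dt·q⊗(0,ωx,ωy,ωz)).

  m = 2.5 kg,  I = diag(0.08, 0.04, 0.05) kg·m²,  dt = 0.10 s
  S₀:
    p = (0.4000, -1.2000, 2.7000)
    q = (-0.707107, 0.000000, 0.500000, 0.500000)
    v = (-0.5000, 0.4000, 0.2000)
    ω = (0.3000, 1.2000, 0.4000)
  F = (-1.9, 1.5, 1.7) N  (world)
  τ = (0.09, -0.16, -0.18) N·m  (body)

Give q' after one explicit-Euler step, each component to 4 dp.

q' = (-0.7455, -0.0305, 0.4641, 0.4774)

Hamilton product q⊗(0,ω) = (-0.8000000, -0.6121321, -0.6985284, -0.4328428)
q' = normalize(q + ½dt·q⊗(0,ω)) = (-0.7455, -0.0305, 0.4641, 0.4774)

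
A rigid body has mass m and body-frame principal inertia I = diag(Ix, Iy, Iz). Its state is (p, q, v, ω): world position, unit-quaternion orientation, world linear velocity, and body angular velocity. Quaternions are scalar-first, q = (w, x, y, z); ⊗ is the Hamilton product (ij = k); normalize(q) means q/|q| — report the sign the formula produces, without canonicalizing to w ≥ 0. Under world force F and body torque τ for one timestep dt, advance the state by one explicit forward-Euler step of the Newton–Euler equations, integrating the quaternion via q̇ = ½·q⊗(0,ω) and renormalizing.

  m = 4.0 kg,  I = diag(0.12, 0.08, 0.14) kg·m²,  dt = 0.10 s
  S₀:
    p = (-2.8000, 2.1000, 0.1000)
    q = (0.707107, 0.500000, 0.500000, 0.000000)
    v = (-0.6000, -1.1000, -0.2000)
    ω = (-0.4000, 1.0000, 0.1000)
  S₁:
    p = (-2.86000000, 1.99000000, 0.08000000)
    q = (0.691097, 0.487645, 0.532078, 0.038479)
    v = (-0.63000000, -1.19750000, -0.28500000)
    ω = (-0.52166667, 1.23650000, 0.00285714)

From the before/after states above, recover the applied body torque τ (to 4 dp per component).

ω₁ − ω₀ = (-0.12166667, 0.23650000, -0.09714286)
precession coupling = (0.0060, 0.0008, 0.0160)
I·α + gyro = (-0.1400, 0.1900, -0.1200)

τ = (-0.1400, 0.1900, -0.1200)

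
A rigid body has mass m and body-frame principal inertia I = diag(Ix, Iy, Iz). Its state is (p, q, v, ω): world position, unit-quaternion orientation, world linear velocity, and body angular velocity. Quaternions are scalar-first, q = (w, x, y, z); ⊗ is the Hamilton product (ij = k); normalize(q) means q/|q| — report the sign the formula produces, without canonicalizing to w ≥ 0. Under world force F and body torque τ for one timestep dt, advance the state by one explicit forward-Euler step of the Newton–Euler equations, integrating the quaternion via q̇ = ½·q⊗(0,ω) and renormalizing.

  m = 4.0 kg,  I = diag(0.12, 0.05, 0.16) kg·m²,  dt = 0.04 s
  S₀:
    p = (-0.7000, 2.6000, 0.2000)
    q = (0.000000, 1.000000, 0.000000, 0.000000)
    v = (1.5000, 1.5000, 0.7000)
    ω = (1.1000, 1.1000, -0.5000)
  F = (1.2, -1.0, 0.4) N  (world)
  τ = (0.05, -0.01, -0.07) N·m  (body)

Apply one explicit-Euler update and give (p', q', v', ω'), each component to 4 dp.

p' = (-0.6400, 2.6600, 0.2280)
q' = (-0.0220, 0.9995, 0.0100, 0.0220)
v' = (1.5120, 1.4900, 0.7040)
ω' = (1.1368, 1.0744, -0.4963)

a = F/m = (0.3000, -0.2500, 0.1000)
p' = p + v·dt = (-0.6400, 2.6600, 0.2280)
v' = v + a·dt = (1.5120, 1.4900, 0.7040)
ω×(Iω) gyroscopic = (-0.0605, 0.0220, -0.0847)
(τ − ω×Iω)/I = (0.9208, -0.6400, 0.0919)
ω' = ω + α·dt = (1.1368, 1.0744, -0.4963)
2q̇ = q⊗(0,ω) = (-1.1000000, 0.0000000, 0.5000000, 1.1000000)
q + ½dt·q⊗(0,ω), renormalized = (-0.0220, 0.9995, 0.0100, 0.0220)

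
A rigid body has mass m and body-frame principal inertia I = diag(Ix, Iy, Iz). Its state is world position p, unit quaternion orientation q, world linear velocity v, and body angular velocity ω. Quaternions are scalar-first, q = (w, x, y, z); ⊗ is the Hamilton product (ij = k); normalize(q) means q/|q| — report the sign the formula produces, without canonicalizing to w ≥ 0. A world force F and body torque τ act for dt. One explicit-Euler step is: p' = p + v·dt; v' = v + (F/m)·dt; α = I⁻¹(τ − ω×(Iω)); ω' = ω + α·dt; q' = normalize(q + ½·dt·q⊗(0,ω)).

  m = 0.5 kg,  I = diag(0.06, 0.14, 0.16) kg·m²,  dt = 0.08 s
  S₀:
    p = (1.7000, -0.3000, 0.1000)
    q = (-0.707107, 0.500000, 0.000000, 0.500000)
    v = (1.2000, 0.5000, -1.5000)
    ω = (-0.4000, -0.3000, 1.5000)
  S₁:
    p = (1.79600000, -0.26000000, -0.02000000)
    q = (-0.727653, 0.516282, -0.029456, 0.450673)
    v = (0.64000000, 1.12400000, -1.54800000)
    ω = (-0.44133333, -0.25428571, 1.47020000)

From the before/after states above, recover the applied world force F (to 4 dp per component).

F = (-3.5000, 3.9000, -0.3000)

Δv = v₁−v₀ = (-0.56000000, 0.62400000, -0.04800000)
F = m·Δv/dt = (-3.5000, 3.9000, -0.3000)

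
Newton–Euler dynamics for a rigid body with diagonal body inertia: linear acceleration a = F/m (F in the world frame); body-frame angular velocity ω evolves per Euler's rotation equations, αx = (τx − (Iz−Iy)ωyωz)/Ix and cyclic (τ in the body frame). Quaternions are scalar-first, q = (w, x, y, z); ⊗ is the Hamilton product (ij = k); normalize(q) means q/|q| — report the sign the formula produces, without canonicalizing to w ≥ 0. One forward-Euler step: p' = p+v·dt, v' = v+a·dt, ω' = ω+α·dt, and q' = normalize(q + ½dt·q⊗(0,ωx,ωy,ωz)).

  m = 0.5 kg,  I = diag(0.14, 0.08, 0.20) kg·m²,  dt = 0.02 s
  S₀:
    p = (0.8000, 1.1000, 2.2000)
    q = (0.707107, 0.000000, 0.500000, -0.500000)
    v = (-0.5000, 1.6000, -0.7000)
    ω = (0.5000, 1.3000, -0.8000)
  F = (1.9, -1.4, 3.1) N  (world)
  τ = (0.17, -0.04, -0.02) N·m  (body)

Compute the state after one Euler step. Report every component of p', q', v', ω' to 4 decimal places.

linear accel F/m = (3.8000, -2.8000, 6.2000)
new position p' = (0.7900, 1.1320, 2.1860)
new velocity v' = (-0.4240, 1.5440, -0.5760)
gyro term ω×Iω = (-0.1248, 0.0240, -0.0390)
α = I⁻¹(τ − ω×Iω) = (2.1057, -0.8000, 0.0950)
new body rate ω' = (0.5421, 1.2840, -0.7981)
Hamilton product q⊗(0,ω) = (-1.0500000, 0.6035535, 0.6692391, -0.8156856)
q' = normalize(q + ½dt·q⊗(0,ω)) = (0.6965, 0.0060, 0.5066, -0.5081)

p' = (0.7900, 1.1320, 2.1860)
q' = (0.6965, 0.0060, 0.5066, -0.5081)
v' = (-0.4240, 1.5440, -0.5760)
ω' = (0.5421, 1.2840, -0.7981)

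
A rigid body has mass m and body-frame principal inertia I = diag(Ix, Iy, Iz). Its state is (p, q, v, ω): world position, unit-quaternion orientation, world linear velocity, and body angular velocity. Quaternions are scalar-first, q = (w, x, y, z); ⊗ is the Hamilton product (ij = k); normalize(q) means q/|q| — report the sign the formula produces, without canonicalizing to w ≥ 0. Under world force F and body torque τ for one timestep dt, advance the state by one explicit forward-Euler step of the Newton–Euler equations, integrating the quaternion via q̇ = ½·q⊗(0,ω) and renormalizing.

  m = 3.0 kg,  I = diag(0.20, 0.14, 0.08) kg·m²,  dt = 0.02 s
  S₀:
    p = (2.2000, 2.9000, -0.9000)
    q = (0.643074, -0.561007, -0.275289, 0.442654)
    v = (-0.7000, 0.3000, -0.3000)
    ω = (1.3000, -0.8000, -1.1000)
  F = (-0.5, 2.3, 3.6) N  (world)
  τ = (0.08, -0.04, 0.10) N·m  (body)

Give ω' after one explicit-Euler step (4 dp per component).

ω' = (1.3133, -0.7812, -1.0906)

α = I⁻¹(τ − ω×Iω) = (0.6640, 0.9400, 0.4700)
new body rate ω' = (1.3133, -0.7812, -1.0906)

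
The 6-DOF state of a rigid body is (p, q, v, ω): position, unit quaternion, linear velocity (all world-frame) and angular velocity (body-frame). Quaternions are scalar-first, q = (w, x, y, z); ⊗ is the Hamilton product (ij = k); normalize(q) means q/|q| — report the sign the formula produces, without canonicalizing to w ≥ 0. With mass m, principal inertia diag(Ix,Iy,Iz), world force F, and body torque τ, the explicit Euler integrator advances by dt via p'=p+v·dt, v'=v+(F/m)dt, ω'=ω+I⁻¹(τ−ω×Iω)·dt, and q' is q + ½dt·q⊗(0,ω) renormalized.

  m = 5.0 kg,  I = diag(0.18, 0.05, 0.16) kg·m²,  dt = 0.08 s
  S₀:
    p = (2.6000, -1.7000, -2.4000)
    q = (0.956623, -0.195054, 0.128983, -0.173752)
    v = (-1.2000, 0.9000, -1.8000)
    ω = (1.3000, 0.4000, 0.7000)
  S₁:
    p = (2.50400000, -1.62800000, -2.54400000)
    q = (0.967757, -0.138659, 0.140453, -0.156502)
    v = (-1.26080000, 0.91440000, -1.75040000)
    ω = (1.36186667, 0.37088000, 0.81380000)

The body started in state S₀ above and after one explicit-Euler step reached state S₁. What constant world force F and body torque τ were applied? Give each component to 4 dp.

F = (-3.8000, 0.9000, 3.1000)
τ = (0.1700, 0.0000, 0.1600)

Δω = ω₁−ω₀ = (0.06186667, -0.02912000, 0.11380000)
ω₀×(Iω₀) = (0.0308, 0.0182, -0.0676)
I·α + gyro = (0.1700, 0.0000, 0.1600)
v₁ − v₀ = (-0.06080000, 0.01440000, 0.04960000)
applied force F = (-3.8000, 0.9000, 3.1000)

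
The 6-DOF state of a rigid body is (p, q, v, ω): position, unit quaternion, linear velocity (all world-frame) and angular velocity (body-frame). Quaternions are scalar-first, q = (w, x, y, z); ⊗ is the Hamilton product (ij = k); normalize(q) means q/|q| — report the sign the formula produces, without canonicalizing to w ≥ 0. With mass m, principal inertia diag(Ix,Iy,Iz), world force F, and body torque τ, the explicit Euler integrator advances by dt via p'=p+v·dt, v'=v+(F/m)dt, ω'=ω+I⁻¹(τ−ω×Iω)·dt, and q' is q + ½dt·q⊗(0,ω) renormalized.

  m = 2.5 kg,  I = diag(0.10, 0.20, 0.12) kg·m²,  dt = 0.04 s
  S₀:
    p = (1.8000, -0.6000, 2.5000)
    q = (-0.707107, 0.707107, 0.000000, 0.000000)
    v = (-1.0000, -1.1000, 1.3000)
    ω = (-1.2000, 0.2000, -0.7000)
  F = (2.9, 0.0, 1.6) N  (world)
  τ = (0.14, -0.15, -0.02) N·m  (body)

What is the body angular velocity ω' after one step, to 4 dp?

precession coupling ω×(Iω) = (0.0112, -0.0168, -0.0240)
angular accel α = (1.2880, -0.6660, 0.0333)
ω + α·dt = (-1.1485, 0.1734, -0.6987)

ω' = (-1.1485, 0.1734, -0.6987)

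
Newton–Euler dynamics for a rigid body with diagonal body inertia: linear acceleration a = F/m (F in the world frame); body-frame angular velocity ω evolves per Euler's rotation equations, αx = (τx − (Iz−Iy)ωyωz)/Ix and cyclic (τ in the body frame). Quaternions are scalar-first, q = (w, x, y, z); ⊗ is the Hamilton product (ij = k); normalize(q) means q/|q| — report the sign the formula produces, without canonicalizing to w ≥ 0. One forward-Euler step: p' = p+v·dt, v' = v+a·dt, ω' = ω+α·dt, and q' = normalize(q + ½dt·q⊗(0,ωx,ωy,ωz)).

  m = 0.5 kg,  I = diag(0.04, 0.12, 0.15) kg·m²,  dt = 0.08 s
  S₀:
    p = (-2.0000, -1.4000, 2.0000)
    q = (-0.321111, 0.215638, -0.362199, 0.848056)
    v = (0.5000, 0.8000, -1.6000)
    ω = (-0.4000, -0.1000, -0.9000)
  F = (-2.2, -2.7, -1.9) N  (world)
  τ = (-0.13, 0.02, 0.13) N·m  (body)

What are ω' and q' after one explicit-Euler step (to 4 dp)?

precession coupling ω×(Iω) = (0.0027, -0.0396, 0.0032)
(τ − ω×Iω)/I = (-3.3175, 0.4967, 0.8453)
ω' = ω + α·dt = (-0.6654, -0.0603, -0.8324)
q⊗(0,ω) = (0.8132857, 0.5392291, -0.1130371, 0.1225565)
q + ½dt·q⊗(0,ω), renormalized = (-0.2884, 0.2370, -0.3664, 0.8523)

ω' = (-0.6654, -0.0603, -0.8324)
q' = (-0.2884, 0.2370, -0.3664, 0.8523)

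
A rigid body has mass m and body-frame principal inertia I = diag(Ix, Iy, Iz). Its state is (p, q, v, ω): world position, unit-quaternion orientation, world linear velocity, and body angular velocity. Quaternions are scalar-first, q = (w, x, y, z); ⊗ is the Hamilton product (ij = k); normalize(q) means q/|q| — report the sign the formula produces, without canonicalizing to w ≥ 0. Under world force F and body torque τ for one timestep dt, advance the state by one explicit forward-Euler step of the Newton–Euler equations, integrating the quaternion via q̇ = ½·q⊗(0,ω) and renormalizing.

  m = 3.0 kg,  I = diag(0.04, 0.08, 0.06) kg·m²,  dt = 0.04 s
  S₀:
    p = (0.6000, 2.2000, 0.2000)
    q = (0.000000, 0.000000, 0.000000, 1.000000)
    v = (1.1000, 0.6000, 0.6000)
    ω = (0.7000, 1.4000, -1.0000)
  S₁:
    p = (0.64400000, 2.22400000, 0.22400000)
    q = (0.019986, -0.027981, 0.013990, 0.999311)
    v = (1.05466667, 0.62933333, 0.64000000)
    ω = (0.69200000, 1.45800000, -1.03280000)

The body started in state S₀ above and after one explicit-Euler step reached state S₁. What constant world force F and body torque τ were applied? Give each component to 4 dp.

F = (-3.4000, 2.2000, 3.0000)
τ = (0.0200, 0.1300, -0.0100)

ω₁ − ω₀ = (-0.00800000, 0.05800000, -0.03280000)
gyro term ω₀×Iω₀ = (0.0280, 0.0140, 0.0392)
τ = I·(Δω/dt) + ω₀×(Iω₀) = (0.0200, 0.1300, -0.0100)
Δv = v₁−v₀ = (-0.04533333, 0.02933333, 0.04000000)
m·(v₁−v₀)/dt = (-3.4000, 2.2000, 3.0000)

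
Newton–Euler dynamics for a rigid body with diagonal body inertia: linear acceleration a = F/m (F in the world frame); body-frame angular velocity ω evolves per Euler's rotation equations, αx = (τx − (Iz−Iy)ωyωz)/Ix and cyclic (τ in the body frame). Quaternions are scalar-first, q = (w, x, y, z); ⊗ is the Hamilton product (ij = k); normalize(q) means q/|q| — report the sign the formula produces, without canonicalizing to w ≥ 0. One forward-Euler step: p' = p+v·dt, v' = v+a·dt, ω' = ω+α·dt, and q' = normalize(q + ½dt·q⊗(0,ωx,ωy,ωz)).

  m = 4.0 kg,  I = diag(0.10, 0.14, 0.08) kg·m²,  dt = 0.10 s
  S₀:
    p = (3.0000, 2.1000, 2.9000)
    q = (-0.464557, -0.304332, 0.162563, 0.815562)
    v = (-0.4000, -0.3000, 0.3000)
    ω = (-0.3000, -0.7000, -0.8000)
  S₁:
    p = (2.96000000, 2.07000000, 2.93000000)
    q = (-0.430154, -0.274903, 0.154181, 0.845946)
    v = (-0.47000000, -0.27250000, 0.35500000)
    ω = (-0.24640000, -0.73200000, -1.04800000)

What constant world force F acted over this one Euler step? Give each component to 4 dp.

velocity change Δv = (-0.07000000, 0.02750000, 0.05500000)
applied force F = (-2.8000, 1.1000, 2.2000)

F = (-2.8000, 1.1000, 2.2000)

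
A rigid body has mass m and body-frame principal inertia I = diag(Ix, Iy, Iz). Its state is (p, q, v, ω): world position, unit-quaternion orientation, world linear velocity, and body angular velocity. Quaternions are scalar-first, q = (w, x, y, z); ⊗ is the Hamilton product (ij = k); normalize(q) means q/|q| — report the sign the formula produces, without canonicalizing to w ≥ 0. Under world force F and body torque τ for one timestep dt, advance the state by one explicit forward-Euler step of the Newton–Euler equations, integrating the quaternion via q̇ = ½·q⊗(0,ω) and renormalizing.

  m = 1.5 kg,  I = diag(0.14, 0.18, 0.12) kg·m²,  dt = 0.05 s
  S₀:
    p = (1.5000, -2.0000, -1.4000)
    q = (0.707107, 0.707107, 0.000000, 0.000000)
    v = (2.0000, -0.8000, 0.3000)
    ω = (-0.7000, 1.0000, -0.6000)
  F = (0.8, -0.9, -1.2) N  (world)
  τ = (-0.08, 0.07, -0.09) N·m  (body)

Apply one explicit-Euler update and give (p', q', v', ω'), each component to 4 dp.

precession coupling ω×(Iω) = (0.0360, 0.0084, -0.0280)
angular accel α = (-0.8286, 0.3422, -0.5167)
ω + α·dt = (-0.7414, 1.0171, -0.6258)
2q̇ = q⊗(0,ω) = (0.4949749, -0.4949749, 1.1313712, 0.2828428)
q' = normalize(q + ½dt·q⊗(0,ω)) = (0.7191, 0.6943, 0.0283, 0.0071)
a = F/m = (0.5333, -0.6000, -0.8000)
p + v·dt = (1.6000, -2.0400, -1.3850)
v + (F/m)dt = (2.0267, -0.8300, 0.2600)

p' = (1.6000, -2.0400, -1.3850)
q' = (0.7191, 0.6943, 0.0283, 0.0071)
v' = (2.0267, -0.8300, 0.2600)
ω' = (-0.7414, 1.0171, -0.6258)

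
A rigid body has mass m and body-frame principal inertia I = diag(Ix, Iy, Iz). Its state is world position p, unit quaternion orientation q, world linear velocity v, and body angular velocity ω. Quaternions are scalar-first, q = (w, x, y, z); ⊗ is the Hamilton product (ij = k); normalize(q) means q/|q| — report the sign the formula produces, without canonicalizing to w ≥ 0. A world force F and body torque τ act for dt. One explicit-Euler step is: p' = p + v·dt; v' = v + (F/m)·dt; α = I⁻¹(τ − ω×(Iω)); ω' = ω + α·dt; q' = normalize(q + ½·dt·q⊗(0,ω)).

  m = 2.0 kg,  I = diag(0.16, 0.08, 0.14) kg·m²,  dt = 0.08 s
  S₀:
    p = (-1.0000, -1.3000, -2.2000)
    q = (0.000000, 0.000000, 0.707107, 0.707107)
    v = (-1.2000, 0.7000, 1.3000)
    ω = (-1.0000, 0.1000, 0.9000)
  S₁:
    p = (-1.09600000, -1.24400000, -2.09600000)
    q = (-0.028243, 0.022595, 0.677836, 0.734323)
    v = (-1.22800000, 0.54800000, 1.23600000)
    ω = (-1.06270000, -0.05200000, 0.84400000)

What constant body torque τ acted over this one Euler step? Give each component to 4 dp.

Δω = ω₁−ω₀ = (-0.06270000, -0.15200000, -0.05600000)
τ = I·(Δω/dt) + ω₀×(Iω₀) = (-0.1200, -0.1700, -0.0900)

τ = (-0.1200, -0.1700, -0.0900)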